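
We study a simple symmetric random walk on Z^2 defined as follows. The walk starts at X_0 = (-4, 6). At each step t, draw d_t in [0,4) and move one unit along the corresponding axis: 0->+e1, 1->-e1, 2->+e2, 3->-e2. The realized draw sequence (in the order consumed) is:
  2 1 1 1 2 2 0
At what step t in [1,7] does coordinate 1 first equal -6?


t=0: X=(-4, 6), d=2 → +e2, X_1=(-4, 7)
t=1: X=(-4, 7), d=1 → -e1, X_2=(-5, 7)
t=2: X=(-5, 7), d=1 → -e1, X_3=(-6, 7)
t=3: X=(-6, 7), d=1 → -e1, X_4=(-7, 7)
t=4: X=(-7, 7), d=2 → +e2, X_5=(-7, 8)
t=5: X=(-7, 8), d=2 → +e2, X_6=(-7, 9)
t=6: X=(-7, 9), d=0 → +e1, X_7=(-6, 9)

3


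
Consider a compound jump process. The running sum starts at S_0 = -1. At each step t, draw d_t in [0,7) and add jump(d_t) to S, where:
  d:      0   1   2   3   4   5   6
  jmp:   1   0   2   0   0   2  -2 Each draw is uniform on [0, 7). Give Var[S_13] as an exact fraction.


Outcome values over d=0..6: [1, 0, 2, 0, 0, 2, -2]
Σy = 3, Σy² = 13, M = 7
μ = 3/7 = 3/7,  σ² = 13/7 − (3/7)² = 82/49
Independent increments: Var[S_13] = 13·σ² = 13·(82/49) = 1066/49

1066/49


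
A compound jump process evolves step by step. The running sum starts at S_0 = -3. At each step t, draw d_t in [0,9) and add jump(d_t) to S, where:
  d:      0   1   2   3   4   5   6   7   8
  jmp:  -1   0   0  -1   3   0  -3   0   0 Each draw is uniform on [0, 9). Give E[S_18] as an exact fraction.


Outcome values over d=0..8: [-1, 0, 0, -1, 3, 0, -3, 0, 0]
Σy = -2, Σy² = 20, M = 9
μ = -2/9 = -2/9,  σ² = 20/9 − (-2/9)² = 176/81
E[S_18] = -3 + 18·(-2/9) = -7

-7


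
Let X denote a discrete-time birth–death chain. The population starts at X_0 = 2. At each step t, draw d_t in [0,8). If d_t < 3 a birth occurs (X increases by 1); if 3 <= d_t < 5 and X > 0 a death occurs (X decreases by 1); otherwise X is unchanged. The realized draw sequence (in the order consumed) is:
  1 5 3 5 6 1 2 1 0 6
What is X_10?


t=0: X=2, d=1 → birth, X_1=3
t=1: X=3, d=5 → hold, X_2=3
t=2: X=3, d=3 → death, X_3=2
t=3: X=2, d=5 → hold, X_4=2
t=4: X=2, d=6 → hold, X_5=2
t=5: X=2, d=1 → birth, X_6=3
t=6: X=3, d=2 → birth, X_7=4
t=7: X=4, d=1 → birth, X_8=5
t=8: X=5, d=0 → birth, X_9=6
t=9: X=6, d=6 → hold, X_10=6

6


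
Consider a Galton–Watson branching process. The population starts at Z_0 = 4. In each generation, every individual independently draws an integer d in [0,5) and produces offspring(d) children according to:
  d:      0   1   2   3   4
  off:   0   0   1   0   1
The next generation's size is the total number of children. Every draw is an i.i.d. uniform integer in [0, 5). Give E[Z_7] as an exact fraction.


Outcome values over d=0..4: [0, 0, 1, 0, 1]
Σy = 2, Σy² = 2, M = 5
μ = 2/5 = 2/5,  σ² = 2/5 − (2/5)² = 6/25
E[Z_0] = 4
E[Z_1] = 2/5·E[Z_0] = 8/5
E[Z_2] = 2/5·E[Z_1] = 16/25
E[Z_3] = 2/5·E[Z_2] = 32/125
E[Z_4] = 2/5·E[Z_3] = 64/625
E[Z_5] = 2/5·E[Z_4] = 128/3125
E[Z_6] = 2/5·E[Z_5] = 256/15625
E[Z_7] = 2/5·E[Z_6] = 512/78125

512/78125


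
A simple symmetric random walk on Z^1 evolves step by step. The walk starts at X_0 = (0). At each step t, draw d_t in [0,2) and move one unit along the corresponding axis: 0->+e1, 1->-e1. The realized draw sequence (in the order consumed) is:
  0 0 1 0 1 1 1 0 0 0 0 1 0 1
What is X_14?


(2)

t=0: X=(0), d=0 → +e1, X_1=(1)
t=1: X=(1), d=0 → +e1, X_2=(2)
t=2: X=(2), d=1 → -e1, X_3=(1)
t=3: X=(1), d=0 → +e1, X_4=(2)
t=4: X=(2), d=1 → -e1, X_5=(1)
t=5: X=(1), d=1 → -e1, X_6=(0)
t=6: X=(0), d=1 → -e1, X_7=(-1)
t=7: X=(-1), d=0 → +e1, X_8=(0)
t=8: X=(0), d=0 → +e1, X_9=(1)
t=9: X=(1), d=0 → +e1, X_10=(2)
t=10: X=(2), d=0 → +e1, X_11=(3)
t=11: X=(3), d=1 → -e1, X_12=(2)
t=12: X=(2), d=0 → +e1, X_13=(3)
t=13: X=(3), d=1 → -e1, X_14=(2)


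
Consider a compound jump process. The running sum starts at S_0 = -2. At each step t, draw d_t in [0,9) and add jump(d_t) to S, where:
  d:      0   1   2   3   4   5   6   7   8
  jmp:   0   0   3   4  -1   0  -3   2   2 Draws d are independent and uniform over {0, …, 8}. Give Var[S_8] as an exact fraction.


Outcome values over d=0..8: [0, 0, 3, 4, -1, 0, -3, 2, 2]
Σy = 7, Σy² = 43, M = 9
μ = 7/9 = 7/9,  σ² = 43/9 − (7/9)² = 338/81
Independent increments: Var[S_8] = 8·σ² = 8·(338/81) = 2704/81

2704/81


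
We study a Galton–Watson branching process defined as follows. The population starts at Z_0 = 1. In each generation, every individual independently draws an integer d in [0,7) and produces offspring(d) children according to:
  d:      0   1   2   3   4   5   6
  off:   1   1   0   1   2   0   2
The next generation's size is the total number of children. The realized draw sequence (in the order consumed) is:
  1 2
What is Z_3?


gen 0: Z_0=1, draws=[1], offspring=[1], Z_1=1
gen 1: Z_1=1, draws=[2], offspring=[0], Z_2=0
gen 2: Z_2=0, draws=[], offspring=[], Z_3=0

0


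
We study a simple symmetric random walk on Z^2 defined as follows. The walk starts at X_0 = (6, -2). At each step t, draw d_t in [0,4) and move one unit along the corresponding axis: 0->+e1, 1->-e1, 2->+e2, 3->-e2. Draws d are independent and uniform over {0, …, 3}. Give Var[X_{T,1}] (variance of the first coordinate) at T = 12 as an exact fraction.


Outcome values over d=0..3: [1, -1, 0, 0]
Σy = 0, Σy² = 2, M = 4
μ = 0/4 = 0,  σ² = 2/4 − (0)² = 1/2
Independent increments: Var[X_12] = 12·σ² = 12·(1/2) = 6

6


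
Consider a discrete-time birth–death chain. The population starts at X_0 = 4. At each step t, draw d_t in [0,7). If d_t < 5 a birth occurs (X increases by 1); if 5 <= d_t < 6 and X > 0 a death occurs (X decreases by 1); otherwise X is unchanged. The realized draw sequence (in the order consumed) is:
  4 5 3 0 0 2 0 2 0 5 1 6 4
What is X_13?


t=0: X=4, d=4 → birth, X_1=5
t=1: X=5, d=5 → death, X_2=4
t=2: X=4, d=3 → birth, X_3=5
t=3: X=5, d=0 → birth, X_4=6
t=4: X=6, d=0 → birth, X_5=7
t=5: X=7, d=2 → birth, X_6=8
t=6: X=8, d=0 → birth, X_7=9
t=7: X=9, d=2 → birth, X_8=10
t=8: X=10, d=0 → birth, X_9=11
t=9: X=11, d=5 → death, X_10=10
t=10: X=10, d=1 → birth, X_11=11
t=11: X=11, d=6 → hold, X_12=11
t=12: X=11, d=4 → birth, X_13=12

12


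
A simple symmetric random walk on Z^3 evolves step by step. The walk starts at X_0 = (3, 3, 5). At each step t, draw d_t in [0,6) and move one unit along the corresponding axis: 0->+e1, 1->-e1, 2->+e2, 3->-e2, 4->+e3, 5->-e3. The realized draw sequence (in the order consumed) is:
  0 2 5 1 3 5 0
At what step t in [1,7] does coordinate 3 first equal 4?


t=0: X=(3, 3, 5), d=0 → +e1, X_1=(4, 3, 5)
t=1: X=(4, 3, 5), d=2 → +e2, X_2=(4, 4, 5)
t=2: X=(4, 4, 5), d=5 → -e3, X_3=(4, 4, 4)
t=3: X=(4, 4, 4), d=1 → -e1, X_4=(3, 4, 4)
t=4: X=(3, 4, 4), d=3 → -e2, X_5=(3, 3, 4)
t=5: X=(3, 3, 4), d=5 → -e3, X_6=(3, 3, 3)
t=6: X=(3, 3, 3), d=0 → +e1, X_7=(4, 3, 3)

3


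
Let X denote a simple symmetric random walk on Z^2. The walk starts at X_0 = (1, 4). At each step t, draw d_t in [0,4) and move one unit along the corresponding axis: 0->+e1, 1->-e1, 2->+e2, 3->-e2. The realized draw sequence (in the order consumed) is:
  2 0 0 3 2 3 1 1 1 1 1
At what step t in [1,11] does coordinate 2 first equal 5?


1

t=0: X=(1, 4), d=2 → +e2, X_1=(1, 5)
t=1: X=(1, 5), d=0 → +e1, X_2=(2, 5)
t=2: X=(2, 5), d=0 → +e1, X_3=(3, 5)
t=3: X=(3, 5), d=3 → -e2, X_4=(3, 4)
t=4: X=(3, 4), d=2 → +e2, X_5=(3, 5)
t=5: X=(3, 5), d=3 → -e2, X_6=(3, 4)
t=6: X=(3, 4), d=1 → -e1, X_7=(2, 4)
t=7: X=(2, 4), d=1 → -e1, X_8=(1, 4)
t=8: X=(1, 4), d=1 → -e1, X_9=(0, 4)
t=9: X=(0, 4), d=1 → -e1, X_10=(-1, 4)
t=10: X=(-1, 4), d=1 → -e1, X_11=(-2, 4)


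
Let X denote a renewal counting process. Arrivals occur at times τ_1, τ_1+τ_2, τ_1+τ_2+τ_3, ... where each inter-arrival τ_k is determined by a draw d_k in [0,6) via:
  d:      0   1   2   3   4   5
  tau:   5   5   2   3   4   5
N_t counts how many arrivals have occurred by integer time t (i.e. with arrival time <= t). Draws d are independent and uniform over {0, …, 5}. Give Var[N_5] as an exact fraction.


Inter-arrival values over d=0..5: [5, 5, 2, 3, 4, 5]
Each d has probability 1/6, so the pmf of τ is: f(2) = 1/6, f(3) = 1/6, f(4) = 1/6, f(5) = 1/2
Let p_n(j) = P(N_n = j), with p_0 = [1]. Condition on τ_1: p_n(0) = P(τ > n), and for j >= 1, p_n(j) = Σ_{k<=n} f(k)·p_{n−k}(j−1)
p_1 = [1]  (j = 0)
p_2 = [5/6, 1/6]  (j = 0..1)
p_3 = [2/3, 1/3]  (j = 0..1)
p_4 = [1/2, 17/36, 1/36]  (j = 0..2)
p_5 = [0, 11/12, 1/12]  (j = 0..2)
E[N_5] = Σ j·p_5(j) = 13/12;  E[N_5²] = Σ j²·p_5(j) = 5/4
Var[N_5] = 5/4 − (13/12)² = 11/144

11/144


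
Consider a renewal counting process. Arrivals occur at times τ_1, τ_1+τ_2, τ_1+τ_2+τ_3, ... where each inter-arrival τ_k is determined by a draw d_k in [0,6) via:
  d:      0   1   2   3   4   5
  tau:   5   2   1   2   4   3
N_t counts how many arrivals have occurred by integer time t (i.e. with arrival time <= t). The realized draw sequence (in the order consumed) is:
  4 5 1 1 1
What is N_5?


draw d_1=4: τ_1=4, arrival time A_1=4
draw d_2=5: τ_2=3, arrival time A_2=7
draw d_3=1: τ_3=2, arrival time A_3=9
draw d_4=1: τ_4=2, arrival time A_4=11
draw d_5=1: τ_5=2, arrival time A_5=13
N_t over t=0..5: 0:0 1:0 2:0 3:0 4:1 5:1

1


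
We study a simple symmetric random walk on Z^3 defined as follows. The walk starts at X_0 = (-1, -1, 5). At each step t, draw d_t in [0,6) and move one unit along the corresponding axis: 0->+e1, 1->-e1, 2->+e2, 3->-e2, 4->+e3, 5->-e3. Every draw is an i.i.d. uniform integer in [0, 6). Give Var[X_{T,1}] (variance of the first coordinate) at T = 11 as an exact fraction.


11/3

Outcome values over d=0..5: [1, -1, 0, 0, 0, 0]
Σy = 0, Σy² = 2, M = 6
μ = 0/6 = 0,  σ² = 2/6 − (0)² = 1/3
Independent increments: Var[X_11] = 11·σ² = 11·(1/3) = 11/3


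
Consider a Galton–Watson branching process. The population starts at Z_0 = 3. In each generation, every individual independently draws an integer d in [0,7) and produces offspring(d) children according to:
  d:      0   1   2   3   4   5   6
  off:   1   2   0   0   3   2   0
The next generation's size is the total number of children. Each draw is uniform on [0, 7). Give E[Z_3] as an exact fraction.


1536/343

Outcome values over d=0..6: [1, 2, 0, 0, 3, 2, 0]
Σy = 8, Σy² = 18, M = 7
μ = 8/7 = 8/7,  σ² = 18/7 − (8/7)² = 62/49
E[Z_0] = 3
E[Z_1] = 8/7·E[Z_0] = 24/7
E[Z_2] = 8/7·E[Z_1] = 192/49
E[Z_3] = 8/7·E[Z_2] = 1536/343


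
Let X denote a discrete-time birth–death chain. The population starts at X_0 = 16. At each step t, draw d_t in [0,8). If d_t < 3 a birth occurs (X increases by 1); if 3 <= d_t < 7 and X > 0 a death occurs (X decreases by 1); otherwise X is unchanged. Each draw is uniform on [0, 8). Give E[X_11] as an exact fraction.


X can drop by at most 1 per step and X_0 = 16 > T = 11, so X_t >= 16 − t >= 5 > 0 for every t <= 11: the floor at 0 (the 'and X > 0' condition) never binds. Hence X_11 = X_0 + Σ_{t<11} Y_t with i.i.d. increments Y_t = y(d_t) ∈ {+1, −1, 0}.
Outcome values over d=0..7: [1, 1, 1, -1, -1, -1, -1, 0]
Σy = -1, Σy² = 7, M = 8
μ = -1/8 = -1/8,  σ² = 7/8 − (-1/8)² = 55/64
E[X_11] = 16 + 11·(-1/8) = 117/8

117/8


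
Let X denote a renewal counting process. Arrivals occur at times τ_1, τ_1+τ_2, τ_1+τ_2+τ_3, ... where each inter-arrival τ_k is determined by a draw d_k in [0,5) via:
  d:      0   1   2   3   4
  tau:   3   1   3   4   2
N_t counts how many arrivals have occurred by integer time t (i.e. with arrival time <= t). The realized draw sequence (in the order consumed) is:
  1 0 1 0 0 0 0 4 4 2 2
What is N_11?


5

draw d_1=1: τ_1=1, arrival time A_1=1
draw d_2=0: τ_2=3, arrival time A_2=4
draw d_3=1: τ_3=1, arrival time A_3=5
draw d_4=0: τ_4=3, arrival time A_4=8
draw d_5=0: τ_5=3, arrival time A_5=11
draw d_6=0: τ_6=3, arrival time A_6=14
draw d_7=0: τ_7=3, arrival time A_7=17
draw d_8=4: τ_8=2, arrival time A_8=19
draw d_9=4: τ_9=2, arrival time A_9=21
draw d_10=2: τ_10=3, arrival time A_10=24
draw d_11=2: τ_11=3, arrival time A_11=27
N_t over t=0..11: 0:0 1:1 2:1 3:1 4:2 5:3 6:3 7:3 8:4 9:4 10:4 11:5


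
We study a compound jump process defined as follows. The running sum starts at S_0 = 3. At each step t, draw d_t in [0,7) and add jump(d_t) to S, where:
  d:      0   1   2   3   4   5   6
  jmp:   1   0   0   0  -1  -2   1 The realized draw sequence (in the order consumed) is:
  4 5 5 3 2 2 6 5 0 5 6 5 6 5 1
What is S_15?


t=0: S=3, d=4, jump=-1, S_1=2
t=1: S=2, d=5, jump=-2, S_2=0
t=2: S=0, d=5, jump=-2, S_3=-2
t=3: S=-2, d=3, jump=0, S_4=-2
t=4: S=-2, d=2, jump=0, S_5=-2
t=5: S=-2, d=2, jump=0, S_6=-2
t=6: S=-2, d=6, jump=1, S_7=-1
t=7: S=-1, d=5, jump=-2, S_8=-3
t=8: S=-3, d=0, jump=1, S_9=-2
t=9: S=-2, d=5, jump=-2, S_10=-4
t=10: S=-4, d=6, jump=1, S_11=-3
t=11: S=-3, d=5, jump=-2, S_12=-5
t=12: S=-5, d=6, jump=1, S_13=-4
t=13: S=-4, d=5, jump=-2, S_14=-6
t=14: S=-6, d=1, jump=0, S_15=-6

-6


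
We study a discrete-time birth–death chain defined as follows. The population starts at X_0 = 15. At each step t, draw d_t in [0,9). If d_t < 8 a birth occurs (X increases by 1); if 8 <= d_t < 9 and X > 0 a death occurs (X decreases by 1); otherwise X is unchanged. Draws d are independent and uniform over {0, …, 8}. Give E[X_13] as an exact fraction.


X can drop by at most 1 per step and X_0 = 15 > T = 13, so X_t >= 15 − t >= 2 > 0 for every t <= 13: the floor at 0 (the 'and X > 0' condition) never binds. Hence X_13 = X_0 + Σ_{t<13} Y_t with i.i.d. increments Y_t = y(d_t) ∈ {+1, −1, 0}.
Outcome values over d=0..8: [1, 1, 1, 1, 1, 1, 1, 1, -1]
Σy = 7, Σy² = 9, M = 9
μ = 7/9 = 7/9,  σ² = 9/9 − (7/9)² = 32/81
E[X_13] = 15 + 13·(7/9) = 226/9

226/9


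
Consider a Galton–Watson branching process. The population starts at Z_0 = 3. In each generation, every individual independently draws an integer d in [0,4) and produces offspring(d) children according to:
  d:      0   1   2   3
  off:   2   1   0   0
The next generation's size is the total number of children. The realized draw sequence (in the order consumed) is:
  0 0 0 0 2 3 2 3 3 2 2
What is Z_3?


gen 0: Z_0=3, draws=[0, 0, 0], offspring=[2, 2, 2], Z_1=6
gen 1: Z_1=6, draws=[0, 2, 3, 2, 3, 3], offspring=[2, 0, 0, 0, 0, 0], Z_2=2
gen 2: Z_2=2, draws=[2, 2], offspring=[0, 0], Z_3=0

0


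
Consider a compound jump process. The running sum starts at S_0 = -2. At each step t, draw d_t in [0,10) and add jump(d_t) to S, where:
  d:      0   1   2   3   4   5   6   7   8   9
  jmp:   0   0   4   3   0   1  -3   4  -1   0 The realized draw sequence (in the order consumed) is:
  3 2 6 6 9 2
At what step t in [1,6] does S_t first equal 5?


t=0: S=-2, d=3, jump=3, S_1=1
t=1: S=1, d=2, jump=4, S_2=5
t=2: S=5, d=6, jump=-3, S_3=2
t=3: S=2, d=6, jump=-3, S_4=-1
t=4: S=-1, d=9, jump=0, S_5=-1
t=5: S=-1, d=2, jump=4, S_6=3

2


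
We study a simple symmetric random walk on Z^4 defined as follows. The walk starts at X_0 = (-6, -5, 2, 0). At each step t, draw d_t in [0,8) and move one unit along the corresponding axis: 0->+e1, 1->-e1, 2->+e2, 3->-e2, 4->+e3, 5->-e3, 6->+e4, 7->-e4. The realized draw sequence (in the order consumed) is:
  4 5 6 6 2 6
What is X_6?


(-6, -4, 2, 3)

t=0: X=(-6, -5, 2, 0), d=4 → +e3, X_1=(-6, -5, 3, 0)
t=1: X=(-6, -5, 3, 0), d=5 → -e3, X_2=(-6, -5, 2, 0)
t=2: X=(-6, -5, 2, 0), d=6 → +e4, X_3=(-6, -5, 2, 1)
t=3: X=(-6, -5, 2, 1), d=6 → +e4, X_4=(-6, -5, 2, 2)
t=4: X=(-6, -5, 2, 2), d=2 → +e2, X_5=(-6, -4, 2, 2)
t=5: X=(-6, -4, 2, 2), d=6 → +e4, X_6=(-6, -4, 2, 3)


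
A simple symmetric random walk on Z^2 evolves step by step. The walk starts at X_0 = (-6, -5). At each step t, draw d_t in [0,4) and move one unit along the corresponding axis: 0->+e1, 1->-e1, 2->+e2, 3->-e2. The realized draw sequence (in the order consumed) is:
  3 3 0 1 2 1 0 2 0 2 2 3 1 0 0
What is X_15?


t=0: X=(-6, -5), d=3 → -e2, X_1=(-6, -6)
t=1: X=(-6, -6), d=3 → -e2, X_2=(-6, -7)
t=2: X=(-6, -7), d=0 → +e1, X_3=(-5, -7)
t=3: X=(-5, -7), d=1 → -e1, X_4=(-6, -7)
t=4: X=(-6, -7), d=2 → +e2, X_5=(-6, -6)
t=5: X=(-6, -6), d=1 → -e1, X_6=(-7, -6)
t=6: X=(-7, -6), d=0 → +e1, X_7=(-6, -6)
t=7: X=(-6, -6), d=2 → +e2, X_8=(-6, -5)
t=8: X=(-6, -5), d=0 → +e1, X_9=(-5, -5)
t=9: X=(-5, -5), d=2 → +e2, X_10=(-5, -4)
t=10: X=(-5, -4), d=2 → +e2, X_11=(-5, -3)
t=11: X=(-5, -3), d=3 → -e2, X_12=(-5, -4)
t=12: X=(-5, -4), d=1 → -e1, X_13=(-6, -4)
t=13: X=(-6, -4), d=0 → +e1, X_14=(-5, -4)
t=14: X=(-5, -4), d=0 → +e1, X_15=(-4, -4)

(-4, -4)


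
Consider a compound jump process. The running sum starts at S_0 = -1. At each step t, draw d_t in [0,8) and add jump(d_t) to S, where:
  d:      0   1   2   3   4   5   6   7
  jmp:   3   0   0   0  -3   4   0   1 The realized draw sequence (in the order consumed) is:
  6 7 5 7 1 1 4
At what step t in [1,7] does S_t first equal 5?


4

t=0: S=-1, d=6, jump=0, S_1=-1
t=1: S=-1, d=7, jump=1, S_2=0
t=2: S=0, d=5, jump=4, S_3=4
t=3: S=4, d=7, jump=1, S_4=5
t=4: S=5, d=1, jump=0, S_5=5
t=5: S=5, d=1, jump=0, S_6=5
t=6: S=5, d=4, jump=-3, S_7=2


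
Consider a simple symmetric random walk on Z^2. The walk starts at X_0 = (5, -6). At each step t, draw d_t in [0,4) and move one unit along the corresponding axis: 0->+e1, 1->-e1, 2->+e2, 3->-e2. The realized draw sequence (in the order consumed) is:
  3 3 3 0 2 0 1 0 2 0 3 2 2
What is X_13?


(8, -6)

t=0: X=(5, -6), d=3 → -e2, X_1=(5, -7)
t=1: X=(5, -7), d=3 → -e2, X_2=(5, -8)
t=2: X=(5, -8), d=3 → -e2, X_3=(5, -9)
t=3: X=(5, -9), d=0 → +e1, X_4=(6, -9)
t=4: X=(6, -9), d=2 → +e2, X_5=(6, -8)
t=5: X=(6, -8), d=0 → +e1, X_6=(7, -8)
t=6: X=(7, -8), d=1 → -e1, X_7=(6, -8)
t=7: X=(6, -8), d=0 → +e1, X_8=(7, -8)
t=8: X=(7, -8), d=2 → +e2, X_9=(7, -7)
t=9: X=(7, -7), d=0 → +e1, X_10=(8, -7)
t=10: X=(8, -7), d=3 → -e2, X_11=(8, -8)
t=11: X=(8, -8), d=2 → +e2, X_12=(8, -7)
t=12: X=(8, -7), d=2 → +e2, X_13=(8, -6)


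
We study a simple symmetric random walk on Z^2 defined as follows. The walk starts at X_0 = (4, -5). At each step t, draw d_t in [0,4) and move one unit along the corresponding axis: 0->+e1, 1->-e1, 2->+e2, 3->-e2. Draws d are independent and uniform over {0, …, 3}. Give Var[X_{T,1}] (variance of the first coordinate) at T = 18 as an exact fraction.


9

Outcome values over d=0..3: [1, -1, 0, 0]
Σy = 0, Σy² = 2, M = 4
μ = 0/4 = 0,  σ² = 2/4 − (0)² = 1/2
Independent increments: Var[X_18] = 18·σ² = 18·(1/2) = 9


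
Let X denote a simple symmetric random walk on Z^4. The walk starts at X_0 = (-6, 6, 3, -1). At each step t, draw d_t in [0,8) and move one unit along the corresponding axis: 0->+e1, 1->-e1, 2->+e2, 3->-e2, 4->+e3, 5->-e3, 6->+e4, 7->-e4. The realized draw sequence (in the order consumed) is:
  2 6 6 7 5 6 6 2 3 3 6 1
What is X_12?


(-7, 6, 2, 3)

t=0: X=(-6, 6, 3, -1), d=2 → +e2, X_1=(-6, 7, 3, -1)
t=1: X=(-6, 7, 3, -1), d=6 → +e4, X_2=(-6, 7, 3, 0)
t=2: X=(-6, 7, 3, 0), d=6 → +e4, X_3=(-6, 7, 3, 1)
t=3: X=(-6, 7, 3, 1), d=7 → -e4, X_4=(-6, 7, 3, 0)
t=4: X=(-6, 7, 3, 0), d=5 → -e3, X_5=(-6, 7, 2, 0)
t=5: X=(-6, 7, 2, 0), d=6 → +e4, X_6=(-6, 7, 2, 1)
t=6: X=(-6, 7, 2, 1), d=6 → +e4, X_7=(-6, 7, 2, 2)
t=7: X=(-6, 7, 2, 2), d=2 → +e2, X_8=(-6, 8, 2, 2)
t=8: X=(-6, 8, 2, 2), d=3 → -e2, X_9=(-6, 7, 2, 2)
t=9: X=(-6, 7, 2, 2), d=3 → -e2, X_10=(-6, 6, 2, 2)
t=10: X=(-6, 6, 2, 2), d=6 → +e4, X_11=(-6, 6, 2, 3)
t=11: X=(-6, 6, 2, 3), d=1 → -e1, X_12=(-7, 6, 2, 3)


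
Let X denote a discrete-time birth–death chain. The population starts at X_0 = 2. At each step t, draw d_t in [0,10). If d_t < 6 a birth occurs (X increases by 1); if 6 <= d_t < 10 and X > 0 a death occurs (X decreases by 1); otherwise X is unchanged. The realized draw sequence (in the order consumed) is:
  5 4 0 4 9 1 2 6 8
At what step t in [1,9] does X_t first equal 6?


t=0: X=2, d=5 → birth, X_1=3
t=1: X=3, d=4 → birth, X_2=4
t=2: X=4, d=0 → birth, X_3=5
t=3: X=5, d=4 → birth, X_4=6
t=4: X=6, d=9 → death, X_5=5
t=5: X=5, d=1 → birth, X_6=6
t=6: X=6, d=2 → birth, X_7=7
t=7: X=7, d=6 → death, X_8=6
t=8: X=6, d=8 → death, X_9=5

4


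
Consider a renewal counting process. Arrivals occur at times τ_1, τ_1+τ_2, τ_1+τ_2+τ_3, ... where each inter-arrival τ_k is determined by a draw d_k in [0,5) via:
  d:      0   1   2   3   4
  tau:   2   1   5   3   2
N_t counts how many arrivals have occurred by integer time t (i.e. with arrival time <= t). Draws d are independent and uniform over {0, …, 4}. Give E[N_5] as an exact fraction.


5596/3125

Inter-arrival values over d=0..4: [2, 1, 5, 3, 2]
Each d has probability 1/5, so the pmf of τ is: f(1) = 1/5, f(2) = 2/5, f(3) = 1/5, f(5) = 1/5
Renewal equation for m(n) = E[N_n]: condition on τ_1 = k (if k <= n, one arrival plus a fresh copy on the remaining n−k steps): m(n) = F(n) + Σ_{k<=n} f(k)·m(n−k), where F(n) = P(τ <= n) and m(0) = 0
m(1) = F(1) = 1/5
m(2) = F(2) + f(1)·m(1) = 3/5 + 1/5·1/5 = 16/25
m(3) = F(3) + f(1)·m(2) + f(2)·m(1) = 4/5 + 1/5·16/25 + 2/5·1/5 = 126/125
m(4) = F(4) + f(1)·m(3) + f(2)·m(2) + f(3)·m(1) = 4/5 + 1/5·126/125 + 2/5·16/25 + 1/5·1/5 = 811/625
m(5) = F(5) + f(1)·m(4) + f(2)·m(3) + f(3)·m(2) = 1 + 1/5·811/625 + 2/5·126/125 + 1/5·16/25 = 5596/3125
E[N_5] = m(5) = 5596/3125


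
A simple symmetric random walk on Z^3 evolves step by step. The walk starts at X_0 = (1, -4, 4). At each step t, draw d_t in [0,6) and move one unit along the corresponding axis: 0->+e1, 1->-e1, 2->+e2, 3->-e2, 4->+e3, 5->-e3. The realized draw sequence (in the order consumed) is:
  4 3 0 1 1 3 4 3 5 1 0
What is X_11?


(0, -7, 5)

t=0: X=(1, -4, 4), d=4 → +e3, X_1=(1, -4, 5)
t=1: X=(1, -4, 5), d=3 → -e2, X_2=(1, -5, 5)
t=2: X=(1, -5, 5), d=0 → +e1, X_3=(2, -5, 5)
t=3: X=(2, -5, 5), d=1 → -e1, X_4=(1, -5, 5)
t=4: X=(1, -5, 5), d=1 → -e1, X_5=(0, -5, 5)
t=5: X=(0, -5, 5), d=3 → -e2, X_6=(0, -6, 5)
t=6: X=(0, -6, 5), d=4 → +e3, X_7=(0, -6, 6)
t=7: X=(0, -6, 6), d=3 → -e2, X_8=(0, -7, 6)
t=8: X=(0, -7, 6), d=5 → -e3, X_9=(0, -7, 5)
t=9: X=(0, -7, 5), d=1 → -e1, X_10=(-1, -7, 5)
t=10: X=(-1, -7, 5), d=0 → +e1, X_11=(0, -7, 5)


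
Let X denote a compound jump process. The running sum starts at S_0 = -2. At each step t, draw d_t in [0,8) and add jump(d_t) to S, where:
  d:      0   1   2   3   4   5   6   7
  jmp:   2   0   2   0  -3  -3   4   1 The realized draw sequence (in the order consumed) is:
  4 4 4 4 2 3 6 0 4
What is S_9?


t=0: S=-2, d=4, jump=-3, S_1=-5
t=1: S=-5, d=4, jump=-3, S_2=-8
t=2: S=-8, d=4, jump=-3, S_3=-11
t=3: S=-11, d=4, jump=-3, S_4=-14
t=4: S=-14, d=2, jump=2, S_5=-12
t=5: S=-12, d=3, jump=0, S_6=-12
t=6: S=-12, d=6, jump=4, S_7=-8
t=7: S=-8, d=0, jump=2, S_8=-6
t=8: S=-6, d=4, jump=-3, S_9=-9

-9


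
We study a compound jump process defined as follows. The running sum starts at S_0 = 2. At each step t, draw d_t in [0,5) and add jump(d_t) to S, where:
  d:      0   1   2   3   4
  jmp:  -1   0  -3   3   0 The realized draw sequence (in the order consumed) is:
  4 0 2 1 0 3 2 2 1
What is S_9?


t=0: S=2, d=4, jump=0, S_1=2
t=1: S=2, d=0, jump=-1, S_2=1
t=2: S=1, d=2, jump=-3, S_3=-2
t=3: S=-2, d=1, jump=0, S_4=-2
t=4: S=-2, d=0, jump=-1, S_5=-3
t=5: S=-3, d=3, jump=3, S_6=0
t=6: S=0, d=2, jump=-3, S_7=-3
t=7: S=-3, d=2, jump=-3, S_8=-6
t=8: S=-6, d=1, jump=0, S_9=-6

-6


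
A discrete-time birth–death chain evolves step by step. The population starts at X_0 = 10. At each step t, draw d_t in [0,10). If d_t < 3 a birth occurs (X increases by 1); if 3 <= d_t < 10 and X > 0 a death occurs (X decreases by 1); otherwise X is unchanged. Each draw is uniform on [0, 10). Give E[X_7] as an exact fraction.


36/5

X can drop by at most 1 per step and X_0 = 10 > T = 7, so X_t >= 10 − t >= 3 > 0 for every t <= 7: the floor at 0 (the 'and X > 0' condition) never binds. Hence X_7 = X_0 + Σ_{t<7} Y_t with i.i.d. increments Y_t = y(d_t) ∈ {+1, −1, 0}.
Outcome values over d=0..9: [1, 1, 1, -1, -1, -1, -1, -1, -1, -1]
Σy = -4, Σy² = 10, M = 10
μ = -4/10 = -2/5,  σ² = 10/10 − (-2/5)² = 21/25
E[X_7] = 10 + 7·(-2/5) = 36/5


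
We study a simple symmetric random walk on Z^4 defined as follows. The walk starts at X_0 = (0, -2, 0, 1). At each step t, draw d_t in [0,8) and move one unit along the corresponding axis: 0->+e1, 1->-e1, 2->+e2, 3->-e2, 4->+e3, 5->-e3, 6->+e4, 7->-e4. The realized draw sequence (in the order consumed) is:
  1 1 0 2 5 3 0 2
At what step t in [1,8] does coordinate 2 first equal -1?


4

t=0: X=(0, -2, 0, 1), d=1 → -e1, X_1=(-1, -2, 0, 1)
t=1: X=(-1, -2, 0, 1), d=1 → -e1, X_2=(-2, -2, 0, 1)
t=2: X=(-2, -2, 0, 1), d=0 → +e1, X_3=(-1, -2, 0, 1)
t=3: X=(-1, -2, 0, 1), d=2 → +e2, X_4=(-1, -1, 0, 1)
t=4: X=(-1, -1, 0, 1), d=5 → -e3, X_5=(-1, -1, -1, 1)
t=5: X=(-1, -1, -1, 1), d=3 → -e2, X_6=(-1, -2, -1, 1)
t=6: X=(-1, -2, -1, 1), d=0 → +e1, X_7=(0, -2, -1, 1)
t=7: X=(0, -2, -1, 1), d=2 → +e2, X_8=(0, -1, -1, 1)


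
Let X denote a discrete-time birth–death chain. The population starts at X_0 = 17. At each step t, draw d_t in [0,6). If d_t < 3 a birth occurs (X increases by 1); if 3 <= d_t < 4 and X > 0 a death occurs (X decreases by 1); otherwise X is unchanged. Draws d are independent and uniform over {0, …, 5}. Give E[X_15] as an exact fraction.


X can drop by at most 1 per step and X_0 = 17 > T = 15, so X_t >= 17 − t >= 2 > 0 for every t <= 15: the floor at 0 (the 'and X > 0' condition) never binds. Hence X_15 = X_0 + Σ_{t<15} Y_t with i.i.d. increments Y_t = y(d_t) ∈ {+1, −1, 0}.
Outcome values over d=0..5: [1, 1, 1, -1, 0, 0]
Σy = 2, Σy² = 4, M = 6
μ = 2/6 = 1/3,  σ² = 4/6 − (1/3)² = 5/9
E[X_15] = 17 + 15·(1/3) = 22

22


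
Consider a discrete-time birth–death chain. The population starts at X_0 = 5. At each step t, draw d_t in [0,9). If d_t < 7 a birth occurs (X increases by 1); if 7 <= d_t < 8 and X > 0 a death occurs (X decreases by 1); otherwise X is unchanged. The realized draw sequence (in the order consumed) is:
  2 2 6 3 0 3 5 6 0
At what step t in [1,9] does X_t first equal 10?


5

t=0: X=5, d=2 → birth, X_1=6
t=1: X=6, d=2 → birth, X_2=7
t=2: X=7, d=6 → birth, X_3=8
t=3: X=8, d=3 → birth, X_4=9
t=4: X=9, d=0 → birth, X_5=10
t=5: X=10, d=3 → birth, X_6=11
t=6: X=11, d=5 → birth, X_7=12
t=7: X=12, d=6 → birth, X_8=13
t=8: X=13, d=0 → birth, X_9=14


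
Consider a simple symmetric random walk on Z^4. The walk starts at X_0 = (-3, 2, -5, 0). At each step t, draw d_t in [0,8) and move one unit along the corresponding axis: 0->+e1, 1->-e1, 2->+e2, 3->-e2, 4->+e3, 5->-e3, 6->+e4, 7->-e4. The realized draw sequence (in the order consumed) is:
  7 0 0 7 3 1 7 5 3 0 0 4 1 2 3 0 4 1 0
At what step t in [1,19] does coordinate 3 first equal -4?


t=0: X=(-3, 2, -5, 0), d=7 → -e4, X_1=(-3, 2, -5, -1)
t=1: X=(-3, 2, -5, -1), d=0 → +e1, X_2=(-2, 2, -5, -1)
t=2: X=(-2, 2, -5, -1), d=0 → +e1, X_3=(-1, 2, -5, -1)
t=3: X=(-1, 2, -5, -1), d=7 → -e4, X_4=(-1, 2, -5, -2)
t=4: X=(-1, 2, -5, -2), d=3 → -e2, X_5=(-1, 1, -5, -2)
t=5: X=(-1, 1, -5, -2), d=1 → -e1, X_6=(-2, 1, -5, -2)
t=6: X=(-2, 1, -5, -2), d=7 → -e4, X_7=(-2, 1, -5, -3)
t=7: X=(-2, 1, -5, -3), d=5 → -e3, X_8=(-2, 1, -6, -3)
t=8: X=(-2, 1, -6, -3), d=3 → -e2, X_9=(-2, 0, -6, -3)
t=9: X=(-2, 0, -6, -3), d=0 → +e1, X_10=(-1, 0, -6, -3)
t=10: X=(-1, 0, -6, -3), d=0 → +e1, X_11=(0, 0, -6, -3)
t=11: X=(0, 0, -6, -3), d=4 → +e3, X_12=(0, 0, -5, -3)
t=12: X=(0, 0, -5, -3), d=1 → -e1, X_13=(-1, 0, -5, -3)
t=13: X=(-1, 0, -5, -3), d=2 → +e2, X_14=(-1, 1, -5, -3)
t=14: X=(-1, 1, -5, -3), d=3 → -e2, X_15=(-1, 0, -5, -3)
t=15: X=(-1, 0, -5, -3), d=0 → +e1, X_16=(0, 0, -5, -3)
t=16: X=(0, 0, -5, -3), d=4 → +e3, X_17=(0, 0, -4, -3)
t=17: X=(0, 0, -4, -3), d=1 → -e1, X_18=(-1, 0, -4, -3)
t=18: X=(-1, 0, -4, -3), d=0 → +e1, X_19=(0, 0, -4, -3)

17


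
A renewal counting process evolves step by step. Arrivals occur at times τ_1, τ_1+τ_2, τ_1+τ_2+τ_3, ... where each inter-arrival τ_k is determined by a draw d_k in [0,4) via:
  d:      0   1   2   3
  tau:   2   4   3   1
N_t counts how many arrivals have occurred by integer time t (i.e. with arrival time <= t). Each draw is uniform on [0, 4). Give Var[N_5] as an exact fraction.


Inter-arrival values over d=0..3: [2, 4, 3, 1]
Each d has probability 1/4, so the pmf of τ is: f(1) = 1/4, f(2) = 1/4, f(3) = 1/4, f(4) = 1/4
Let p_n(j) = P(N_n = j), with p_0 = [1]. Condition on τ_1: p_n(0) = P(τ > n), and for j >= 1, p_n(j) = Σ_{k<=n} f(k)·p_{n−k}(j−1)
p_1 = [3/4, 1/4]  (j = 0..1)
p_2 = [1/2, 7/16, 1/16]  (j = 0..2)
p_3 = [1/4, 9/16, 11/64, 1/64]  (j = 0..3)
p_4 = [0, 5/8, 5/16, 15/256, 1/256]  (j = 0..4)
p_5 = [0, 3/8, 15/32, 35/256, 19/1024, 1/1024]  (j = 0..5)
E[N_5] = Σ j·p_5(j) = 1845/1024;  E[N_5²] = Σ j²·p_5(j) = 3893/1024
Var[N_5] = 3893/1024 − (1845/1024)² = 582407/1048576

582407/1048576


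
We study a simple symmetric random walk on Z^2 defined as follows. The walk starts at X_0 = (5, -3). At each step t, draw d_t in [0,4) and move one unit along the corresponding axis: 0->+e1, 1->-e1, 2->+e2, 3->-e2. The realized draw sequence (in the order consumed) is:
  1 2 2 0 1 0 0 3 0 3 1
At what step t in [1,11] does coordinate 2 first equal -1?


t=0: X=(5, -3), d=1 → -e1, X_1=(4, -3)
t=1: X=(4, -3), d=2 → +e2, X_2=(4, -2)
t=2: X=(4, -2), d=2 → +e2, X_3=(4, -1)
t=3: X=(4, -1), d=0 → +e1, X_4=(5, -1)
t=4: X=(5, -1), d=1 → -e1, X_5=(4, -1)
t=5: X=(4, -1), d=0 → +e1, X_6=(5, -1)
t=6: X=(5, -1), d=0 → +e1, X_7=(6, -1)
t=7: X=(6, -1), d=3 → -e2, X_8=(6, -2)
t=8: X=(6, -2), d=0 → +e1, X_9=(7, -2)
t=9: X=(7, -2), d=3 → -e2, X_10=(7, -3)
t=10: X=(7, -3), d=1 → -e1, X_11=(6, -3)

3


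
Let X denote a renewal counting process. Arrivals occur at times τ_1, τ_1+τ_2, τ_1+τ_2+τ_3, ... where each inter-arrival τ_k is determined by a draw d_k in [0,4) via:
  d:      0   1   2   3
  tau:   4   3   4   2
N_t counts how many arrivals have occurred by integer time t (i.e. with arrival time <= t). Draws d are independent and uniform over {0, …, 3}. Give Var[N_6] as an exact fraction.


Inter-arrival values over d=0..3: [4, 3, 4, 2]
Each d has probability 1/4, so the pmf of τ is: f(2) = 1/4, f(3) = 1/4, f(4) = 1/2
Let p_n(j) = P(N_n = j), with p_0 = [1]. Condition on τ_1: p_n(0) = P(τ > n), and for j >= 1, p_n(j) = Σ_{k<=n} f(k)·p_{n−k}(j−1)
p_1 = [1]  (j = 0)
p_2 = [3/4, 1/4]  (j = 0..1)
p_3 = [1/2, 1/2]  (j = 0..1)
p_4 = [0, 15/16, 1/16]  (j = 0..2)
p_5 = [0, 13/16, 3/16]  (j = 0..2)
p_6 = [0, 1/2, 31/64, 1/64]  (j = 0..3)
E[N_6] = Σ j·p_6(j) = 97/64;  E[N_6²] = Σ j²·p_6(j) = 165/64
Var[N_6] = 165/64 − (97/64)² = 1151/4096

1151/4096


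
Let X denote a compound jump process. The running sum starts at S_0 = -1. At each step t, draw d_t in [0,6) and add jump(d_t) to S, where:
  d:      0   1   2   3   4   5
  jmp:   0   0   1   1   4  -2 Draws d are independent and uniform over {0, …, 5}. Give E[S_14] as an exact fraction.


Outcome values over d=0..5: [0, 0, 1, 1, 4, -2]
Σy = 4, Σy² = 22, M = 6
μ = 4/6 = 2/3,  σ² = 22/6 − (2/3)² = 29/9
E[S_14] = -1 + 14·(2/3) = 25/3

25/3


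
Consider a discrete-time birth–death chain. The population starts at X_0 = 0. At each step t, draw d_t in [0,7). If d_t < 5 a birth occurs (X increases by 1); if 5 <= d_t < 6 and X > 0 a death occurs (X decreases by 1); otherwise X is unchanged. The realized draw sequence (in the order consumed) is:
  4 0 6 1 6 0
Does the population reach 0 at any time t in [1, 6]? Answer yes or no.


no

t=0: X=0, d=4 → birth, X_1=1
t=1: X=1, d=0 → birth, X_2=2
t=2: X=2, d=6 → hold, X_3=2
t=3: X=2, d=1 → birth, X_4=3
t=4: X=3, d=6 → hold, X_5=3
t=5: X=3, d=0 → birth, X_6=4


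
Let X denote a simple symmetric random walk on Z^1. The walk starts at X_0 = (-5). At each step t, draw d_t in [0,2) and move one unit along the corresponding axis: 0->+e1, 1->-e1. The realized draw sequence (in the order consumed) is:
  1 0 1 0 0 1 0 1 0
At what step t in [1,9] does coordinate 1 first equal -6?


1

t=0: X=(-5), d=1 → -e1, X_1=(-6)
t=1: X=(-6), d=0 → +e1, X_2=(-5)
t=2: X=(-5), d=1 → -e1, X_3=(-6)
t=3: X=(-6), d=0 → +e1, X_4=(-5)
t=4: X=(-5), d=0 → +e1, X_5=(-4)
t=5: X=(-4), d=1 → -e1, X_6=(-5)
t=6: X=(-5), d=0 → +e1, X_7=(-4)
t=7: X=(-4), d=1 → -e1, X_8=(-5)
t=8: X=(-5), d=0 → +e1, X_9=(-4)


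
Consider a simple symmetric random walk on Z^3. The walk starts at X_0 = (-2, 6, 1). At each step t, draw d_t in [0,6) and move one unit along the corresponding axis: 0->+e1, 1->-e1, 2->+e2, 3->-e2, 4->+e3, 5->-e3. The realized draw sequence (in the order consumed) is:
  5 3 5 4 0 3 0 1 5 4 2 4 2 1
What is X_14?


(-2, 6, 1)

t=0: X=(-2, 6, 1), d=5 → -e3, X_1=(-2, 6, 0)
t=1: X=(-2, 6, 0), d=3 → -e2, X_2=(-2, 5, 0)
t=2: X=(-2, 5, 0), d=5 → -e3, X_3=(-2, 5, -1)
t=3: X=(-2, 5, -1), d=4 → +e3, X_4=(-2, 5, 0)
t=4: X=(-2, 5, 0), d=0 → +e1, X_5=(-1, 5, 0)
t=5: X=(-1, 5, 0), d=3 → -e2, X_6=(-1, 4, 0)
t=6: X=(-1, 4, 0), d=0 → +e1, X_7=(0, 4, 0)
t=7: X=(0, 4, 0), d=1 → -e1, X_8=(-1, 4, 0)
t=8: X=(-1, 4, 0), d=5 → -e3, X_9=(-1, 4, -1)
t=9: X=(-1, 4, -1), d=4 → +e3, X_10=(-1, 4, 0)
t=10: X=(-1, 4, 0), d=2 → +e2, X_11=(-1, 5, 0)
t=11: X=(-1, 5, 0), d=4 → +e3, X_12=(-1, 5, 1)
t=12: X=(-1, 5, 1), d=2 → +e2, X_13=(-1, 6, 1)
t=13: X=(-1, 6, 1), d=1 → -e1, X_14=(-2, 6, 1)


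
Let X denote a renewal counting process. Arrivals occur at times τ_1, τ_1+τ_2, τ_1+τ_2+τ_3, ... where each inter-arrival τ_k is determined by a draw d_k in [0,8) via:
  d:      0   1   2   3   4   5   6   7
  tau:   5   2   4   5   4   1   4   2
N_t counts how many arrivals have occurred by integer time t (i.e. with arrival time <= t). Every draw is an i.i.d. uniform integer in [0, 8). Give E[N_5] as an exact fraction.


41737/32768

Inter-arrival values over d=0..7: [5, 2, 4, 5, 4, 1, 4, 2]
Each d has probability 1/8, so the pmf of τ is: f(1) = 1/8, f(2) = 1/4, f(4) = 3/8, f(5) = 1/4
Renewal equation for m(n) = E[N_n]: condition on τ_1 = k (if k <= n, one arrival plus a fresh copy on the remaining n−k steps): m(n) = F(n) + Σ_{k<=n} f(k)·m(n−k), where F(n) = P(τ <= n) and m(0) = 0
m(1) = F(1) = 1/8
m(2) = F(2) + f(1)·m(1) = 3/8 + 1/8·1/8 = 25/64
m(3) = F(3) + f(1)·m(2) + f(2)·m(1) = 3/8 + 1/8·25/64 + 1/4·1/8 = 233/512
m(4) = F(4) + f(1)·m(3) + f(2)·m(2) = 3/4 + 1/8·233/512 + 1/4·25/64 = 3705/4096
m(5) = F(5) + f(1)·m(4) + f(2)·m(3) + f(4)·m(1) = 1 + 1/8·3705/4096 + 1/4·233/512 + 3/8·1/8 = 41737/32768
E[N_5] = m(5) = 41737/32768


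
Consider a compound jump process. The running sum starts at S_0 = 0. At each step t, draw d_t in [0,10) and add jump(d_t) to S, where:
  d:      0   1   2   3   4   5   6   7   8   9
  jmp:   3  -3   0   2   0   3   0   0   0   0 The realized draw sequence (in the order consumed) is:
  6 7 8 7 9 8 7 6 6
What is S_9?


t=0: S=0, d=6, jump=0, S_1=0
t=1: S=0, d=7, jump=0, S_2=0
t=2: S=0, d=8, jump=0, S_3=0
t=3: S=0, d=7, jump=0, S_4=0
t=4: S=0, d=9, jump=0, S_5=0
t=5: S=0, d=8, jump=0, S_6=0
t=6: S=0, d=7, jump=0, S_7=0
t=7: S=0, d=6, jump=0, S_8=0
t=8: S=0, d=6, jump=0, S_9=0

0


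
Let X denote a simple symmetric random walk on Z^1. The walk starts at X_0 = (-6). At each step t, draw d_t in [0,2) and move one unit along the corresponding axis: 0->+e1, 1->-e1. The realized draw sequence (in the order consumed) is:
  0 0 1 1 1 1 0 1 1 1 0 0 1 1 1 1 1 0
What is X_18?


(-12)

t=0: X=(-6), d=0 → +e1, X_1=(-5)
t=1: X=(-5), d=0 → +e1, X_2=(-4)
t=2: X=(-4), d=1 → -e1, X_3=(-5)
t=3: X=(-5), d=1 → -e1, X_4=(-6)
t=4: X=(-6), d=1 → -e1, X_5=(-7)
t=5: X=(-7), d=1 → -e1, X_6=(-8)
t=6: X=(-8), d=0 → +e1, X_7=(-7)
t=7: X=(-7), d=1 → -e1, X_8=(-8)
t=8: X=(-8), d=1 → -e1, X_9=(-9)
t=9: X=(-9), d=1 → -e1, X_10=(-10)
t=10: X=(-10), d=0 → +e1, X_11=(-9)
t=11: X=(-9), d=0 → +e1, X_12=(-8)
t=12: X=(-8), d=1 → -e1, X_13=(-9)
t=13: X=(-9), d=1 → -e1, X_14=(-10)
t=14: X=(-10), d=1 → -e1, X_15=(-11)
t=15: X=(-11), d=1 → -e1, X_16=(-12)
t=16: X=(-12), d=1 → -e1, X_17=(-13)
t=17: X=(-13), d=0 → +e1, X_18=(-12)


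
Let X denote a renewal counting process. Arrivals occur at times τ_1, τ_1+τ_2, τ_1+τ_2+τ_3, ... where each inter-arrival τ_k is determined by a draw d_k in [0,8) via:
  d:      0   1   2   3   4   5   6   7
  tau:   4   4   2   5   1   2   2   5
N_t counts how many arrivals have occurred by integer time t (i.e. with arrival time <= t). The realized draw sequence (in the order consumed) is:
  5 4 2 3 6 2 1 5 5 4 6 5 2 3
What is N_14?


draw d_1=5: τ_1=2, arrival time A_1=2
draw d_2=4: τ_2=1, arrival time A_2=3
draw d_3=2: τ_3=2, arrival time A_3=5
draw d_4=3: τ_4=5, arrival time A_4=10
draw d_5=6: τ_5=2, arrival time A_5=12
draw d_6=2: τ_6=2, arrival time A_6=14
draw d_7=1: τ_7=4, arrival time A_7=18
draw d_8=5: τ_8=2, arrival time A_8=20
draw d_9=5: τ_9=2, arrival time A_9=22
draw d_10=4: τ_10=1, arrival time A_10=23
draw d_11=6: τ_11=2, arrival time A_11=25
draw d_12=5: τ_12=2, arrival time A_12=27
draw d_13=2: τ_13=2, arrival time A_13=29
draw d_14=3: τ_14=5, arrival time A_14=34
N_t over t=0..14: 0:0 1:0 2:1 3:2 4:2 5:3 6:3 7:3 8:3 9:3 10:4 11:4 12:5 13:5 14:6

6


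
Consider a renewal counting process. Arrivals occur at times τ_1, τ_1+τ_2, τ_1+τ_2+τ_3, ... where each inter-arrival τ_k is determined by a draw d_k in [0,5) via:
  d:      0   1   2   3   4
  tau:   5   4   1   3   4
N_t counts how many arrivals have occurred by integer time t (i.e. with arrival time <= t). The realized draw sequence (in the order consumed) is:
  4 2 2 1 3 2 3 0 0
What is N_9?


draw d_1=4: τ_1=4, arrival time A_1=4
draw d_2=2: τ_2=1, arrival time A_2=5
draw d_3=2: τ_3=1, arrival time A_3=6
draw d_4=1: τ_4=4, arrival time A_4=10
draw d_5=3: τ_5=3, arrival time A_5=13
draw d_6=2: τ_6=1, arrival time A_6=14
draw d_7=3: τ_7=3, arrival time A_7=17
draw d_8=0: τ_8=5, arrival time A_8=22
draw d_9=0: τ_9=5, arrival time A_9=27
N_t over t=0..9: 0:0 1:0 2:0 3:0 4:1 5:2 6:3 7:3 8:3 9:3

3


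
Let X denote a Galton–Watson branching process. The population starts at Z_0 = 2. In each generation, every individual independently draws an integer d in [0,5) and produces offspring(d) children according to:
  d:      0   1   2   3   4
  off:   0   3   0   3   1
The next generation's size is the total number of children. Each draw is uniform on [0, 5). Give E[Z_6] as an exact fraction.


235298/15625

Outcome values over d=0..4: [0, 3, 0, 3, 1]
Σy = 7, Σy² = 19, M = 5
μ = 7/5 = 7/5,  σ² = 19/5 − (7/5)² = 46/25
E[Z_0] = 2
E[Z_1] = 7/5·E[Z_0] = 14/5
E[Z_2] = 7/5·E[Z_1] = 98/25
E[Z_3] = 7/5·E[Z_2] = 686/125
E[Z_4] = 7/5·E[Z_3] = 4802/625
E[Z_5] = 7/5·E[Z_4] = 33614/3125
E[Z_6] = 7/5·E[Z_5] = 235298/15625


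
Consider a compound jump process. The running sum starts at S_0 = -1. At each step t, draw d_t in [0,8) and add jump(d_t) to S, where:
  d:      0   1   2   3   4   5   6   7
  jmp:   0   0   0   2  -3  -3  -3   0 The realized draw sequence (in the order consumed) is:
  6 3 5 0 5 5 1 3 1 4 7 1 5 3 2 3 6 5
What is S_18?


t=0: S=-1, d=6, jump=-3, S_1=-4
t=1: S=-4, d=3, jump=2, S_2=-2
t=2: S=-2, d=5, jump=-3, S_3=-5
t=3: S=-5, d=0, jump=0, S_4=-5
t=4: S=-5, d=5, jump=-3, S_5=-8
t=5: S=-8, d=5, jump=-3, S_6=-11
t=6: S=-11, d=1, jump=0, S_7=-11
t=7: S=-11, d=3, jump=2, S_8=-9
t=8: S=-9, d=1, jump=0, S_9=-9
t=9: S=-9, d=4, jump=-3, S_10=-12
t=10: S=-12, d=7, jump=0, S_11=-12
t=11: S=-12, d=1, jump=0, S_12=-12
t=12: S=-12, d=5, jump=-3, S_13=-15
t=13: S=-15, d=3, jump=2, S_14=-13
t=14: S=-13, d=2, jump=0, S_15=-13
t=15: S=-13, d=3, jump=2, S_16=-11
t=16: S=-11, d=6, jump=-3, S_17=-14
t=17: S=-14, d=5, jump=-3, S_18=-17

-17


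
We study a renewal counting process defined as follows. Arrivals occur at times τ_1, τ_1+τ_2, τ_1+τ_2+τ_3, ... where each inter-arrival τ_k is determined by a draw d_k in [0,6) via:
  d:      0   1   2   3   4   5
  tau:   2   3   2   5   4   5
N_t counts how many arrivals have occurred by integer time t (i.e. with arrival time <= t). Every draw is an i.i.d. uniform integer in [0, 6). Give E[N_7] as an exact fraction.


187/108

Inter-arrival values over d=0..5: [2, 3, 2, 5, 4, 5]
Each d has probability 1/6, so the pmf of τ is: f(2) = 1/3, f(3) = 1/6, f(4) = 1/6, f(5) = 1/3
Renewal equation for m(n) = E[N_n]: condition on τ_1 = k (if k <= n, one arrival plus a fresh copy on the remaining n−k steps): m(n) = F(n) + Σ_{k<=n} f(k)·m(n−k), where F(n) = P(τ <= n) and m(0) = 0
m(1) = F(1) = 0
m(2) = F(2) = 1/3
m(3) = F(3) = 1/2
m(4) = F(4) + f(2)·m(2) = 2/3 + 1/3·1/3 = 7/9
m(5) = F(5) + f(2)·m(3) + f(3)·m(2) = 1 + 1/3·1/2 + 1/6·1/3 = 11/9
m(6) = F(6) + f(2)·m(4) + f(3)·m(3) + f(4)·m(2) = 1 + 1/3·7/9 + 1/6·1/2 + 1/6·1/3 = 151/108
m(7) = F(7) + f(2)·m(5) + f(3)·m(4) + f(4)·m(3) + f(5)·m(2) = 1 + 1/3·11/9 + 1/6·7/9 + 1/6·1/2 + 1/3·1/3 = 187/108
E[N_7] = m(7) = 187/108
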